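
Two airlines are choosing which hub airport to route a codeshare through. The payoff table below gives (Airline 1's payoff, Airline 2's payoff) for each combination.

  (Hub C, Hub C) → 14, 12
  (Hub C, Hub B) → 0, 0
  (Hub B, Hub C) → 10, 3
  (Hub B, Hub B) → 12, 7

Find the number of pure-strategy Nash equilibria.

2

Both Hub C: Airline 1 gets 14 (best alternative 10); Airline 2 gets 12 (best alternative 0). Neither deviates — NE.
Both Hub B: Airline 1 gets 12 (best alternative 0); Airline 2 gets 7 (best alternative 3). Neither deviates — NE.
(Hub B, Hub C) is not a NE: Airline 1 would switch to Hub C (14 > 10).
No other cell survives both best-response checks, so there are 2 pure NE.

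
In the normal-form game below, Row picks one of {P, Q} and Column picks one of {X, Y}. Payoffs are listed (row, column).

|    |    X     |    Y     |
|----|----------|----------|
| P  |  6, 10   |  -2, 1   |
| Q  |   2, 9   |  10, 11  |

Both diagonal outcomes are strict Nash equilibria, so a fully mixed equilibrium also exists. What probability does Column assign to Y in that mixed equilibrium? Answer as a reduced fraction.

1/4

Column's mix q on X must make Row indifferent between P and Q.
Row's payoff from P: 6q + (-2)(1−q). From Q: 2q + 10(1−q).
Set equal: 4q = 12(1−q) → q = 12/16 = 3/4.
Probability on Y is 1 − 3/4 = 1/4.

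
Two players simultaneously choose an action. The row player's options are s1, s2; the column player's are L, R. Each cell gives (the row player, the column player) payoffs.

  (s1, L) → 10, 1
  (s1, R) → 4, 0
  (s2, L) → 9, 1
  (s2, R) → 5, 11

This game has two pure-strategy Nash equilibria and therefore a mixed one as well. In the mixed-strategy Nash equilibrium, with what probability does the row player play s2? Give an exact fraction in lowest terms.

The row player's mix p on s1 must make the column player indifferent between L and R.
The column player's payoff from L: 1p + 1(1−p). From R: 0p + 11(1−p).
Set equal: 1p = 10(1−p) → p = 10/11.
Probability on s2 is 1 − 10/11 = 1/11.

1/11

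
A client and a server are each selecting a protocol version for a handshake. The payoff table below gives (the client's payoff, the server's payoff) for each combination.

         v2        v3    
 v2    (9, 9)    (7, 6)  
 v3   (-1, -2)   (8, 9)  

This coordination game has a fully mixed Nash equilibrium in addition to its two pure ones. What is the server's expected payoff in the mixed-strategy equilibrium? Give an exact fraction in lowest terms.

93/14

The client mixes with probability p on v2, chosen so the server is indifferent: 9p + (-2)(1−p) = 6p + 9(1−p) gives p = 11/14.
The server's expected payoff is 9·11/14 + (-2)·3/14 = 93/14.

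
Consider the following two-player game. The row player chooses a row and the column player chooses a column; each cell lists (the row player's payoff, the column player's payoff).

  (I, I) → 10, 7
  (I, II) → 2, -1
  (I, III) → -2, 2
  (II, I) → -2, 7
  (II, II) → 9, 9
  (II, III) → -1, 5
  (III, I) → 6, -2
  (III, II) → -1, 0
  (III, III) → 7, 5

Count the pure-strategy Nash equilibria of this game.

3

Both I: the row player gets 10 (best alternative 6); the column player gets 7 (best alternative 2). Neither deviates — NE.
Both II: the row player gets 9 (best alternative 2); the column player gets 9 (best alternative 7). Neither deviates — NE.
Both III: the row player gets 7 (best alternative -1); the column player gets 5 (best alternative 0). Neither deviates — NE.
(II, III) is not a NE: the row player would switch to III (7 > -1).
No other cell survives both best-response checks, so there are 3 pure NE.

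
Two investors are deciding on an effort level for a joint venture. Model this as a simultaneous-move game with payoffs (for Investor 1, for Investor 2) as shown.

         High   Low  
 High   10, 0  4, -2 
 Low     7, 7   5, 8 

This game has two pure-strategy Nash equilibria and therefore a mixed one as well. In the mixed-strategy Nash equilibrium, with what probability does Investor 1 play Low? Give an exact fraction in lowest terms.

2/3

Investor 1's mix p on High must make Investor 2 indifferent between High and Low.
Investor 2's payoff from High: 0p + 7(1−p). From Low: (-2)p + 8(1−p).
Set equal: 2p = 1(1−p) → p = 1/3.
Probability on Low is 1 − 1/3 = 2/3.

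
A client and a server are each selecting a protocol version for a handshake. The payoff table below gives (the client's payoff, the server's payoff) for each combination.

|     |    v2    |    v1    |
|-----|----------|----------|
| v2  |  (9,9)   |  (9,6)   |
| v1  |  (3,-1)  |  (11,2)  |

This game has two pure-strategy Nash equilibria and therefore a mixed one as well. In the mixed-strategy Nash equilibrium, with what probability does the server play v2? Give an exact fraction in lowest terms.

The server's mix q on v2 must make the client indifferent between v2 and v1.
The client's payoff from v2: 9q + 9(1−q). From v1: 3q + 11(1−q).
Set equal: 6q = 2(1−q) → q = 2/8 = 1/4.

1/4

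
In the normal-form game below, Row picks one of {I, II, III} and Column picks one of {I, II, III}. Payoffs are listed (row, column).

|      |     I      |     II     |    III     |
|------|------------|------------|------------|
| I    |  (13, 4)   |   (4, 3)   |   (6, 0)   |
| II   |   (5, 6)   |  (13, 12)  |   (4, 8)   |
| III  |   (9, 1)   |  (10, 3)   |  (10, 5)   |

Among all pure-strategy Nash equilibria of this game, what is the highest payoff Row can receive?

13

Both I is a pure NE (Row: 13 ≥ 9; Column: 4 ≥ 3). Row gets 13.
Both II is a pure NE (Row: 13 ≥ 10; Column: 12 ≥ 8). Row gets 13.
Both III is a pure NE (Row: 10 ≥ 6; Column: 5 ≥ 3). Row gets 10.
Every other cell has a profitable deviation for at least one player. Highest of {13, 13, 10} is 13.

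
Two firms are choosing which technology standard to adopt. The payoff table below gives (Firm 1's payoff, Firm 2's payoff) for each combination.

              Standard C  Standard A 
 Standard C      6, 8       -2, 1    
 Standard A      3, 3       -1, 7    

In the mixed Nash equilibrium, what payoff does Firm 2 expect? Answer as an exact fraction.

Firm 1 mixes with probability p on Standard C, chosen so Firm 2 is indifferent: 8p + 3(1−p) = 1p + 7(1−p) gives p = 4/11.
Firm 2's expected payoff is 8·4/11 + 3·7/11 = 53/11.

53/11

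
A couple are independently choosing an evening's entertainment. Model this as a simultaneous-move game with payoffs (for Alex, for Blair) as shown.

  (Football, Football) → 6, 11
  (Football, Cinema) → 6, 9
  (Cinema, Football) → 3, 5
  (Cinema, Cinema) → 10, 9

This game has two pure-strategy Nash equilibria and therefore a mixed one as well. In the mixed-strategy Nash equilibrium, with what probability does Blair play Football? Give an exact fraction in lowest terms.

4/7

Blair's mix q on Football must make Alex indifferent between Football and Cinema.
Alex's payoff from Football: 6q + 6(1−q). From Cinema: 3q + 10(1−q).
Set equal: 3q = 4(1−q) → q = 4/7.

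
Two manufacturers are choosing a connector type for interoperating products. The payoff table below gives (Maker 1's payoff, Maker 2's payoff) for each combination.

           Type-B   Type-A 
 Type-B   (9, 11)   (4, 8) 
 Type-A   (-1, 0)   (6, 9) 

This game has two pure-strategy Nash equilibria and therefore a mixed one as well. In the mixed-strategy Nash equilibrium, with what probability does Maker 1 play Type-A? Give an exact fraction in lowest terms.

Maker 1's mix p on Type-B must make Maker 2 indifferent between Type-B and Type-A.
Maker 2's payoff from Type-B: 11p + 0(1−p). From Type-A: 8p + 9(1−p).
Set equal: 3p = 9(1−p) → p = 9/12 = 3/4.
Probability on Type-A is 1 − 3/4 = 1/4.

1/4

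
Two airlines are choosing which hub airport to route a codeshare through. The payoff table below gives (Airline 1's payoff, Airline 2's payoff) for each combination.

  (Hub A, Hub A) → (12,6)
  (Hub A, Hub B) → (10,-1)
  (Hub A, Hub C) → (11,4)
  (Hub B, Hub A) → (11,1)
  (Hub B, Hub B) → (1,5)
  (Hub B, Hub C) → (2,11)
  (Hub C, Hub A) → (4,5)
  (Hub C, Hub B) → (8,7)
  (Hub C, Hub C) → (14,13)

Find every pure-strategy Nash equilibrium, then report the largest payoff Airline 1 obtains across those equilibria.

14

Both Hub A is a pure NE (Airline 1: 12 ≥ 11; Airline 2: 6 ≥ 4). Airline 1 gets 12.
Both Hub C is a pure NE (Airline 1: 14 ≥ 11; Airline 2: 13 ≥ 7). Airline 1 gets 14.
Every other cell has a profitable deviation for at least one player. Highest of {12, 14} is 14.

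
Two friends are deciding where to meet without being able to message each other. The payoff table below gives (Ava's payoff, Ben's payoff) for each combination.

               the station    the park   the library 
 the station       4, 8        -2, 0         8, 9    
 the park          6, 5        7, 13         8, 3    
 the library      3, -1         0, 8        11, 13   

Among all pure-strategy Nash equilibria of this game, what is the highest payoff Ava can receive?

11

Both the park is a pure NE (Ava: 7 ≥ 0; Ben: 13 ≥ 5). Ava gets 7.
Both the library is a pure NE (Ava: 11 ≥ 8; Ben: 13 ≥ 8). Ava gets 11.
Every other cell has a profitable deviation for at least one player. Highest of {7, 11} is 11.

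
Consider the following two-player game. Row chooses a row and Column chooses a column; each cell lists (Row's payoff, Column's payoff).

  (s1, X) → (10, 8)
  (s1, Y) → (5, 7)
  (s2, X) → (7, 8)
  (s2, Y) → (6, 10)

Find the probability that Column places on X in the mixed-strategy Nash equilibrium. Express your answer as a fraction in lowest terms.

Column's mix q on X must make Row indifferent between s1 and s2.
Row's payoff from s1: 10q + 5(1−q). From s2: 7q + 6(1−q).
Set equal: 3q = 1(1−q) → q = 1/4.

1/4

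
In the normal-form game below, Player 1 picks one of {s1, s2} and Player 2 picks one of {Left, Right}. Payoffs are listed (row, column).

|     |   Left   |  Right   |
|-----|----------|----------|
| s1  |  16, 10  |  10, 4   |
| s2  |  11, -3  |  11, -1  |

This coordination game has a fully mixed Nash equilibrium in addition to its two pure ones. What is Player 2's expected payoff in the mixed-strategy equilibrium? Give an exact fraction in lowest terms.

1/4

Player 1 mixes with probability p on s1, chosen so Player 2 is indifferent: 10p + (-3)(1−p) = 4p + (-1)(1−p) gives p = 1/4.
Player 2's expected payoff is 10·1/4 + (-3)·3/4 = 1/4.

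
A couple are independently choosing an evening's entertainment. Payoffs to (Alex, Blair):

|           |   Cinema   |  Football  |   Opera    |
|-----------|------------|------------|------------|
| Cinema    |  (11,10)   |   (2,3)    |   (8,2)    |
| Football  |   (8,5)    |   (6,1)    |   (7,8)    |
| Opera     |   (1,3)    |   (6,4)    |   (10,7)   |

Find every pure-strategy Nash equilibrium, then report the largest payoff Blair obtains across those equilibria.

10

Both Cinema is a pure NE (Alex: 11 ≥ 8; Blair: 10 ≥ 3). Blair gets 10.
Both Opera is a pure NE (Alex: 10 ≥ 8; Blair: 7 ≥ 4). Blair gets 7.
Every other cell has a profitable deviation for at least one player. Highest of {10, 7} is 10.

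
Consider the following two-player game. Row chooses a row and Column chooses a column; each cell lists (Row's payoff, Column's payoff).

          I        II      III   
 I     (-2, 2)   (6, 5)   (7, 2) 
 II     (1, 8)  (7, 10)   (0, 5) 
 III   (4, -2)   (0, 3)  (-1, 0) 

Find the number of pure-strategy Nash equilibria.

1

Both II: Row gets 7 (best alternative 6); Column gets 10 (best alternative 8). Neither deviates — NE.
Both I is not a NE: Row would switch to III (4 > -2).
No other cell survives both best-response checks, so there is 1 pure NE.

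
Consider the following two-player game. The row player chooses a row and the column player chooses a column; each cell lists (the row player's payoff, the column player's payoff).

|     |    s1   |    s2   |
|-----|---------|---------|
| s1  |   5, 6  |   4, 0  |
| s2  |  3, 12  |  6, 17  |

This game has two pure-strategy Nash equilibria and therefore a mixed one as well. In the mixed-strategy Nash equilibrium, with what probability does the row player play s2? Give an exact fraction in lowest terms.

The row player's mix p on s1 must make the column player indifferent between s1 and s2.
The column player's payoff from s1: 6p + 12(1−p). From s2: 0p + 17(1−p).
Set equal: 6p = 5(1−p) → p = 5/11.
Probability on s2 is 1 − 5/11 = 6/11.

6/11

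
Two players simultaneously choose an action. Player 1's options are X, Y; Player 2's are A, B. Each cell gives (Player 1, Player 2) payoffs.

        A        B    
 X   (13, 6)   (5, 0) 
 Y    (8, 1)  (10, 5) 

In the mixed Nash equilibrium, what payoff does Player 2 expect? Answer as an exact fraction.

3

Player 1 mixes with probability p on X, chosen so Player 2 is indifferent: 6p + 1(1−p) = 0p + 5(1−p) gives p = 2/5.
Player 2's expected payoff is 6·2/5 + 1·3/5 = 3.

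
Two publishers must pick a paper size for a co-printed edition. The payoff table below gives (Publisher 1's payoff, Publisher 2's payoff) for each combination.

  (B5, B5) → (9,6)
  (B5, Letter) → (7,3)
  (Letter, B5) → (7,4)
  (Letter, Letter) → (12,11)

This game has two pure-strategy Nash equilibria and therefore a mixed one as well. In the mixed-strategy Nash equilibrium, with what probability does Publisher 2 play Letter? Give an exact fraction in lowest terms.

Publisher 2's mix q on B5 must make Publisher 1 indifferent between B5 and Letter.
Publisher 1's payoff from B5: 9q + 7(1−q). From Letter: 7q + 12(1−q).
Set equal: 2q = 5(1−q) → q = 5/7.
Probability on Letter is 1 − 5/7 = 2/7.

2/7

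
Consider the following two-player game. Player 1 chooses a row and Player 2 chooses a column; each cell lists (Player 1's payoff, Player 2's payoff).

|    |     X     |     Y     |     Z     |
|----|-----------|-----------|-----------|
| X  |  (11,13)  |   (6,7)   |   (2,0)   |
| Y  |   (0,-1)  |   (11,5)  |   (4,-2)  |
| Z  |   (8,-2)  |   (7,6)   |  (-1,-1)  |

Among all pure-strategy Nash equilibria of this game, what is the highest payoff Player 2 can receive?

Both X is a pure NE (Player 1: 11 ≥ 8; Player 2: 13 ≥ 7). Player 2 gets 13.
Both Y is a pure NE (Player 1: 11 ≥ 7; Player 2: 5 ≥ -1). Player 2 gets 5.
Every other cell has a profitable deviation for at least one player. Highest of {13, 5} is 13.

13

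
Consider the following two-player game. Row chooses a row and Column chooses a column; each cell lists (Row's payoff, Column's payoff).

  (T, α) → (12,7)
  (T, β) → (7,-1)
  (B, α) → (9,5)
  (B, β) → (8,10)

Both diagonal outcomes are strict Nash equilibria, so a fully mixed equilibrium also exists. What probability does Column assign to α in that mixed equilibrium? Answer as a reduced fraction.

Column's mix q on α must make Row indifferent between T and B.
Row's payoff from T: 12q + 7(1−q). From B: 9q + 8(1−q).
Set equal: 3q = 1(1−q) → q = 1/4.

1/4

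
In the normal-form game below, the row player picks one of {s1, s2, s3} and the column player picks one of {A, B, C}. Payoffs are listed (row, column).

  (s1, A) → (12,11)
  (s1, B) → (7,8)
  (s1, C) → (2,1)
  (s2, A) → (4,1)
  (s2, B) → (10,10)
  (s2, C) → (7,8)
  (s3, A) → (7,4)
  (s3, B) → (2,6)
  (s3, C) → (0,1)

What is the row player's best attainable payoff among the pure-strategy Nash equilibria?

(s1, A) is a pure NE (the row player: 12 ≥ 7; the column player: 11 ≥ 8). The row player gets 12.
(s2, B) is a pure NE (the row player: 10 ≥ 7; the column player: 10 ≥ 8). The row player gets 10.
Every other cell has a profitable deviation for at least one player. Highest of {12, 10} is 12.

12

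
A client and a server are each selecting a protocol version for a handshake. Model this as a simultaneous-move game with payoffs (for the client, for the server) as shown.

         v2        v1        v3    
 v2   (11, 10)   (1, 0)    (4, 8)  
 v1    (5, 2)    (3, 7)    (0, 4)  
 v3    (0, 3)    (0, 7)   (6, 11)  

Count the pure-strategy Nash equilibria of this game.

3

Both v2: the client gets 11 (best alternative 5); the server gets 10 (best alternative 8). Neither deviates — NE.
Both v1: the client gets 3 (best alternative 1); the server gets 7 (best alternative 4). Neither deviates — NE.
Both v3: the client gets 6 (best alternative 4); the server gets 11 (best alternative 7). Neither deviates — NE.
(v1, v3) is not a NE: the client would switch to v3 (6 > 0).
No other cell survives both best-response checks, so there are 3 pure NE.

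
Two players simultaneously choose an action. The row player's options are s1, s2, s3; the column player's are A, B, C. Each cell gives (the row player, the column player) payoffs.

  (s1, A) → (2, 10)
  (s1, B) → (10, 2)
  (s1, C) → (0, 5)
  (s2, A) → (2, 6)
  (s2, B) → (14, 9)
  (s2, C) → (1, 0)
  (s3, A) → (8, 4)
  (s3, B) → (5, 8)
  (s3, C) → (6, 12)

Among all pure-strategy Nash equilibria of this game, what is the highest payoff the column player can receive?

12

(s2, B) is a pure NE (the row player: 14 ≥ 10; the column player: 9 ≥ 6). The column player gets 9.
(s3, C) is a pure NE (the row player: 6 ≥ 1; the column player: 12 ≥ 8). The column player gets 12.
Every other cell has a profitable deviation for at least one player. Highest of {9, 12} is 12.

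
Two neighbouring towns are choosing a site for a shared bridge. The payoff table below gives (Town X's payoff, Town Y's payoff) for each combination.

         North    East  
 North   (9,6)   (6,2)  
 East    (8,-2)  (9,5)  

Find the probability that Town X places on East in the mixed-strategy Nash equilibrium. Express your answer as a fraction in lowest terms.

Town X's mix p on North must make Town Y indifferent between North and East.
Town Y's payoff from North: 6p + (-2)(1−p). From East: 2p + 5(1−p).
Set equal: 4p = 7(1−p) → p = 7/11.
Probability on East is 1 − 7/11 = 4/11.

4/11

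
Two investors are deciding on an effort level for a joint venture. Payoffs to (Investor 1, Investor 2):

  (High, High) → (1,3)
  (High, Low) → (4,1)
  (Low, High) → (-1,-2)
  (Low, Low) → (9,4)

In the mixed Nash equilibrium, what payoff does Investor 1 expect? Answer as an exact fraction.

Investor 2 mixes with probability q on High, chosen so Investor 1 is indifferent: 1q + 4(1−q) = (-1)q + 9(1−q) gives q = 5/7.
Investor 1's expected payoff (from either row, since indifferent) is 1·5/7 + 4·2/7 = 13/7.

13/7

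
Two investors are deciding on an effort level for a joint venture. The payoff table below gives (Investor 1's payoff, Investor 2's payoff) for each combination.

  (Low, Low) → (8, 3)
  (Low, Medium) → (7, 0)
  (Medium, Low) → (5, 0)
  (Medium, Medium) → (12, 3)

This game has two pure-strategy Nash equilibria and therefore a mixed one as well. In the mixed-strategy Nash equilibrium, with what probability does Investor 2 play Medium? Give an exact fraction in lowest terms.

3/8

Investor 2's mix q on Low must make Investor 1 indifferent between Low and Medium.
Investor 1's payoff from Low: 8q + 7(1−q). From Medium: 5q + 12(1−q).
Set equal: 3q = 5(1−q) → q = 5/8.
Probability on Medium is 1 − 5/8 = 3/8.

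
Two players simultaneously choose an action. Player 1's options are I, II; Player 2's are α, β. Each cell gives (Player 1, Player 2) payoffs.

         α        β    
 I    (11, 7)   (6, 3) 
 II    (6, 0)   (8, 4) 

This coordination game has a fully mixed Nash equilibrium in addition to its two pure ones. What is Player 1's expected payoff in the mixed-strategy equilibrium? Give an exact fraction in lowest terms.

52/7

Player 2 mixes with probability q on α, chosen so Player 1 is indifferent: 11q + 6(1−q) = 6q + 8(1−q) gives q = 2/7.
Player 1's expected payoff (from either row, since indifferent) is 11·2/7 + 6·5/7 = 52/7.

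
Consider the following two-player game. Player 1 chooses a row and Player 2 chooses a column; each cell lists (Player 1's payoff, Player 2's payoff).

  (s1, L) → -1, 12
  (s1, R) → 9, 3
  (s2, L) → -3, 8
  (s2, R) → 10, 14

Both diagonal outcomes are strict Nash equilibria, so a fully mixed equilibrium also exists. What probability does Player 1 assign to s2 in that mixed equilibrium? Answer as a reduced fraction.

Player 1's mix p on s1 must make Player 2 indifferent between L and R.
Player 2's payoff from L: 12p + 8(1−p). From R: 3p + 14(1−p).
Set equal: 9p = 6(1−p) → p = 6/15 = 2/5.
Probability on s2 is 1 − 2/5 = 3/5.

3/5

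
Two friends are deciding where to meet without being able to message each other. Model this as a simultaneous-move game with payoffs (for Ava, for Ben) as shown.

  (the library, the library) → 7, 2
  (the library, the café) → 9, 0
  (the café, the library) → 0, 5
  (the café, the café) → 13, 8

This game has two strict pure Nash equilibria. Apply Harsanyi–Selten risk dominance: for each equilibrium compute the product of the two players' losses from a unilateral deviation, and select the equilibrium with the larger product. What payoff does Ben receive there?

2

At both the library: Ava loses 7 − 0 = 7 by deviating; Ben loses 2 − 0 = 2. Product = 7·2 = 14.
At both the café: Ava loses 13 − 9 = 4 by deviating; Ben loses 8 − 5 = 3. Product = 4·3 = 12.
14 > 12, so both the library is risk-dominant. Ben's payoff there is 2.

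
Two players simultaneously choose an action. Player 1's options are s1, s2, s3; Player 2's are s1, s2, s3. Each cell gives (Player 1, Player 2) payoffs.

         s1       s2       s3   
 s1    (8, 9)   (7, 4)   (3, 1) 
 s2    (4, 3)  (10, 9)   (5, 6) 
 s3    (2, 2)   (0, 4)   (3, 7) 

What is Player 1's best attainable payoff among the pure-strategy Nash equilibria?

Both s1 is a pure NE (Player 1: 8 ≥ 4; Player 2: 9 ≥ 4). Player 1 gets 8.
Both s2 is a pure NE (Player 1: 10 ≥ 7; Player 2: 9 ≥ 6). Player 1 gets 10.
Every other cell has a profitable deviation for at least one player. Highest of {8, 10} is 10.

10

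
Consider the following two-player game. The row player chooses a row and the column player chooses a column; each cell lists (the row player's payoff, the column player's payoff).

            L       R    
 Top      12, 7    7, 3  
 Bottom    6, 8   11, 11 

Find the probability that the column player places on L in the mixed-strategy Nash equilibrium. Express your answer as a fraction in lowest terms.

2/5

The column player's mix q on L must make the row player indifferent between Top and Bottom.
The row player's payoff from Top: 12q + 7(1−q). From Bottom: 6q + 11(1−q).
Set equal: 6q = 4(1−q) → q = 4/10 = 2/5.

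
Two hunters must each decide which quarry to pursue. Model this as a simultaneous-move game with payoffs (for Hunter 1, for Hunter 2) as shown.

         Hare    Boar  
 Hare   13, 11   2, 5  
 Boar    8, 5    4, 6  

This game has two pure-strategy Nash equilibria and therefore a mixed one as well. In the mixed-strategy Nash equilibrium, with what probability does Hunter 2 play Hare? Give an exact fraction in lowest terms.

Hunter 2's mix q on Hare must make Hunter 1 indifferent between Hare and Boar.
Hunter 1's payoff from Hare: 13q + 2(1−q). From Boar: 8q + 4(1−q).
Set equal: 5q = 2(1−q) → q = 2/7.

2/7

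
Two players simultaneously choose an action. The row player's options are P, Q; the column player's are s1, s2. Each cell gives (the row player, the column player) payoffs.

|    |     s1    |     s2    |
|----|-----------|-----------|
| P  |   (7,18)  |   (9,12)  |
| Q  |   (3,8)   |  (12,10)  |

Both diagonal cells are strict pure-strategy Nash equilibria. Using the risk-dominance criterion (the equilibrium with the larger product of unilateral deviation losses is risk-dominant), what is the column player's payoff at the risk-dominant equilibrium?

At (P, s1): the row player loses 7 − 3 = 4 by deviating; the column player loses 18 − 12 = 6. Product = 4·6 = 24.
At (Q, s2): the row player loses 12 − 9 = 3 by deviating; the column player loses 10 − 8 = 2. Product = 3·2 = 6.
24 > 6, so (P, s1) is risk-dominant. The column player's payoff there is 18.

18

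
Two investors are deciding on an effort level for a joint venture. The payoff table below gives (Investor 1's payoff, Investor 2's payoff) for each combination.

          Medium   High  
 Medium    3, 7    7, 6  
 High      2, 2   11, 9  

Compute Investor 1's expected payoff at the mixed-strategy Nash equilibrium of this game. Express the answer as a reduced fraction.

19/5

Investor 2 mixes with probability q on Medium, chosen so Investor 1 is indifferent: 3q + 7(1−q) = 2q + 11(1−q) gives q = 4/5.
Investor 1's expected payoff (from either row, since indifferent) is 3·4/5 + 7·1/5 = 19/5.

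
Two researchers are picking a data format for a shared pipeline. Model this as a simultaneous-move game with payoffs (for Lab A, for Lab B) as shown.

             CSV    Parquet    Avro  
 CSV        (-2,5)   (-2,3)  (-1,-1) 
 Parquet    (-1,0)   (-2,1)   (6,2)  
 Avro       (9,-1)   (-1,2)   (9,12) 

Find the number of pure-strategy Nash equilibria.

1

Both Avro: Lab A gets 9 (best alternative 6); Lab B gets 12 (best alternative 2). Neither deviates — NE.
Both CSV is not a NE: Lab A would switch to Avro (9 > -2).
No other cell survives both best-response checks, so there is 1 pure NE.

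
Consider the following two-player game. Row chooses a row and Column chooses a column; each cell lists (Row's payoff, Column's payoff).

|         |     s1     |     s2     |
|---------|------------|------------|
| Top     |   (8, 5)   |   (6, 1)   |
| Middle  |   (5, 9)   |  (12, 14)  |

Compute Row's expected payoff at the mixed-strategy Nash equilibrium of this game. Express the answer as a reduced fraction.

22/3

Column mixes with probability q on s1, chosen so Row is indifferent: 8q + 6(1−q) = 5q + 12(1−q) gives q = 2/3.
Row's expected payoff (from either row, since indifferent) is 8·2/3 + 6·1/3 = 22/3.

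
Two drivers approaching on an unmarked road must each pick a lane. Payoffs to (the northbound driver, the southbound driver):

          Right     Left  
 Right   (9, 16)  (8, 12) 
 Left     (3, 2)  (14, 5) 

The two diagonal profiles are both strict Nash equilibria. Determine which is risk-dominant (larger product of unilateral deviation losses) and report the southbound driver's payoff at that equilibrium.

16

At both Right: the northbound driver loses 9 − 3 = 6 by deviating; the southbound driver loses 16 − 12 = 4. Product = 6·4 = 24.
At both Left: the northbound driver loses 14 − 8 = 6 by deviating; the southbound driver loses 5 − 2 = 3. Product = 6·3 = 18.
24 > 18, so both Right is risk-dominant. The southbound driver's payoff there is 16.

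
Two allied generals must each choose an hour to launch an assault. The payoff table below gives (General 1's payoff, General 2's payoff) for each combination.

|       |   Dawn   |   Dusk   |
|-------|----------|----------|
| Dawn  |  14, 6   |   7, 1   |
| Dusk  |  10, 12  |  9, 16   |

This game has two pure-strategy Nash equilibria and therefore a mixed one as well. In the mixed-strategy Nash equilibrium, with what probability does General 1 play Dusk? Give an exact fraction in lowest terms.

General 1's mix p on Dawn must make General 2 indifferent between Dawn and Dusk.
General 2's payoff from Dawn: 6p + 12(1−p). From Dusk: 1p + 16(1−p).
Set equal: 5p = 4(1−p) → p = 4/9.
Probability on Dusk is 1 − 4/9 = 5/9.

5/9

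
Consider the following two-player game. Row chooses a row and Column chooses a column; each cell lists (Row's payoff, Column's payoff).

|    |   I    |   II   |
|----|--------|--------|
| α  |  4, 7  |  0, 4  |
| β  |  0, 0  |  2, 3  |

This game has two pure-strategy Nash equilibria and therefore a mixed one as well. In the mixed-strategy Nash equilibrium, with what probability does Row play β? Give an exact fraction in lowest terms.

Row's mix p on α must make Column indifferent between I and II.
Column's payoff from I: 7p + 0(1−p). From II: 4p + 3(1−p).
Set equal: 3p = 3(1−p) → p = 3/6 = 1/2.
Probability on β is 1 − 1/2 = 1/2.

1/2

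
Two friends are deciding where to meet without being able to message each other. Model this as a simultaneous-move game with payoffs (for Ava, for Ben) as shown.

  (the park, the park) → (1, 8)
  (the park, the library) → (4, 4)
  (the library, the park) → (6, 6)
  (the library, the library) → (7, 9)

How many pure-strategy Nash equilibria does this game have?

Both the library: Ava gets 7 (best alternative 4); Ben gets 9 (best alternative 6). Neither deviates — NE.
Both the park is not a NE: Ava would switch to the library (6 > 1).
No other cell survives both best-response checks, so there is 1 pure NE.

1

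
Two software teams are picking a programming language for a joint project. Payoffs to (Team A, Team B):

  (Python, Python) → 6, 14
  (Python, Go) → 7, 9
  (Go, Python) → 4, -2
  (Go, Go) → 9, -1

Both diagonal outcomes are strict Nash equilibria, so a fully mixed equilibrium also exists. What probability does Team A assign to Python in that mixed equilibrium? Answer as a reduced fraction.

Team A's mix p on Python must make Team B indifferent between Python and Go.
Team B's payoff from Python: 14p + (-2)(1−p). From Go: 9p + (-1)(1−p).
Set equal: 5p = 1(1−p) → p = 1/6.

1/6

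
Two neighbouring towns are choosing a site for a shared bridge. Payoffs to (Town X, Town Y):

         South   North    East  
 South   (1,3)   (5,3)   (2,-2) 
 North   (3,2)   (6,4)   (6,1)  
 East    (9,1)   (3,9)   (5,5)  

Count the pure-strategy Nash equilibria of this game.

Both North: Town X gets 6 (best alternative 5); Town Y gets 4 (best alternative 2). Neither deviates — NE.
Both South is not a NE: Town X would switch to East (9 > 1).
No other cell survives both best-response checks, so there is 1 pure NE.

1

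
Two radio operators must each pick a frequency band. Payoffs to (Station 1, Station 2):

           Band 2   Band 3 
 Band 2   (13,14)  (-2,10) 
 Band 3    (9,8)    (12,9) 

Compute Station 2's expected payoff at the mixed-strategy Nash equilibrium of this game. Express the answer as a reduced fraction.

Station 1 mixes with probability p on Band 2, chosen so Station 2 is indifferent: 14p + 8(1−p) = 10p + 9(1−p) gives p = 1/5.
Station 2's expected payoff is 14·1/5 + 8·4/5 = 46/5.

46/5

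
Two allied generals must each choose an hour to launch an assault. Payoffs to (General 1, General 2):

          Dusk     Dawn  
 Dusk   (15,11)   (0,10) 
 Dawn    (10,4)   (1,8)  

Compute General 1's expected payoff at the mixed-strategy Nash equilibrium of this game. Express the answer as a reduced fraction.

5/2

General 2 mixes with probability q on Dusk, chosen so General 1 is indifferent: 15q + 0(1−q) = 10q + 1(1−q) gives q = 1/6.
General 1's expected payoff (from either row, since indifferent) is 15·1/6 + 0·5/6 = 5/2.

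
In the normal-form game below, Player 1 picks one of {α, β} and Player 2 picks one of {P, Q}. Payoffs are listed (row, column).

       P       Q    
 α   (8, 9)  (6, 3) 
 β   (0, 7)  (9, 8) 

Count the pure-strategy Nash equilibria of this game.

(α, P): Player 1 gets 8 (best alternative 0); Player 2 gets 9 (best alternative 3). Neither deviates — NE.
(β, Q): Player 1 gets 9 (best alternative 6); Player 2 gets 8 (best alternative 7). Neither deviates — NE.
(β, P) is not a NE: Player 1 would switch to α (8 > 0).
No other cell survives both best-response checks, so there are 2 pure NE.

2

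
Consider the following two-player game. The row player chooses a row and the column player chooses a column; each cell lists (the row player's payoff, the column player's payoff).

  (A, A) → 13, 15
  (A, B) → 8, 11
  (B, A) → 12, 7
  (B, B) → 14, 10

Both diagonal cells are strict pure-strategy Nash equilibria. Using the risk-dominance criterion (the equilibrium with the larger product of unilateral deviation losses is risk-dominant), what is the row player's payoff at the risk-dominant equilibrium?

14

At both A: the row player loses 13 − 12 = 1 by deviating; the column player loses 15 − 11 = 4. Product = 1·4 = 4.
At both B: the row player loses 14 − 8 = 6 by deviating; the column player loses 10 − 7 = 3. Product = 6·3 = 18.
18 > 4, so both B is risk-dominant. The row player's payoff there is 14.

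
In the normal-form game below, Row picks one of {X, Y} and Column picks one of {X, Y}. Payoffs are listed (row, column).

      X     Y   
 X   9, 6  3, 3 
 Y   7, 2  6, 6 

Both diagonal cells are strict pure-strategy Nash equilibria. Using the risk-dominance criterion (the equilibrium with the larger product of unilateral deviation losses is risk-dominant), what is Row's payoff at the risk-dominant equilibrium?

6

At both X: Row loses 9 − 7 = 2 by deviating; Column loses 6 − 3 = 3. Product = 2·3 = 6.
At both Y: Row loses 6 − 3 = 3 by deviating; Column loses 6 − 2 = 4. Product = 3·4 = 12.
12 > 6, so both Y is risk-dominant. Row's payoff there is 6.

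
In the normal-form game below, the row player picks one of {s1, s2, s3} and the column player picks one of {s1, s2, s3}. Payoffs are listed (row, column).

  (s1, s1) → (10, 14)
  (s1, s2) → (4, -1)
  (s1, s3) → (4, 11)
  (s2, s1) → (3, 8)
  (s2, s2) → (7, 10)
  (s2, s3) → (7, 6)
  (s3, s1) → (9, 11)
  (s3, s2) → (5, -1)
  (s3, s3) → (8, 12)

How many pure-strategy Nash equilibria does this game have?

Both s1: the row player gets 10 (best alternative 9); the column player gets 14 (best alternative 11). Neither deviates — NE.
Both s2: the row player gets 7 (best alternative 5); the column player gets 10 (best alternative 8). Neither deviates — NE.
Both s3: the row player gets 8 (best alternative 7); the column player gets 12 (best alternative 11). Neither deviates — NE.
(s2, s1) is not a NE: the row player would switch to s1 (10 > 3).
No other cell survives both best-response checks, so there are 3 pure NE.

3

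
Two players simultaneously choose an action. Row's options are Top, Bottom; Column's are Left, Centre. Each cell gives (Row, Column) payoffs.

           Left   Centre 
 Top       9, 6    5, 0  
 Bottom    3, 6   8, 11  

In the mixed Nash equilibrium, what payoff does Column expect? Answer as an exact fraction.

6

Row mixes with probability p on Top, chosen so Column is indifferent: 6p + 6(1−p) = 0p + 11(1−p) gives p = 5/11.
Column's expected payoff is 6·5/11 + 6·6/11 = 6.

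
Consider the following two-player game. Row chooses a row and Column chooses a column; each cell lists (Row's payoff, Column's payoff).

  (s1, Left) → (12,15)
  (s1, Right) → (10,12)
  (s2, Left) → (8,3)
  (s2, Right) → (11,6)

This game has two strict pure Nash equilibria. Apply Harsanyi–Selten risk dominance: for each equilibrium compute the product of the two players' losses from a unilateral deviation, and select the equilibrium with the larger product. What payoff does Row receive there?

At (s1, Left): Row loses 12 − 8 = 4 by deviating; Column loses 15 − 12 = 3. Product = 4·3 = 12.
At (s2, Right): Row loses 11 − 10 = 1 by deviating; Column loses 6 − 3 = 3. Product = 1·3 = 3.
12 > 3, so (s1, Left) is risk-dominant. Row's payoff there is 12.

12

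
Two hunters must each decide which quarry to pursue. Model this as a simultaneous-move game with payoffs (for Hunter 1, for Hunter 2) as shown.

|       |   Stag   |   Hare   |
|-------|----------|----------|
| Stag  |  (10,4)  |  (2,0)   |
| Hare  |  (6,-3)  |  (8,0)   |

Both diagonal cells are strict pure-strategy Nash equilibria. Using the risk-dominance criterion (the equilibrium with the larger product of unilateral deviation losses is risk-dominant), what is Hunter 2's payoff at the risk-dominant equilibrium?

At both Stag: Hunter 1 loses 10 − 6 = 4 by deviating; Hunter 2 loses 4 − 0 = 4. Product = 4·4 = 16.
At both Hare: Hunter 1 loses 8 − 2 = 6 by deviating; Hunter 2 loses 0 − (-3) = 3. Product = 6·3 = 18.
18 > 16, so both Hare is risk-dominant. Hunter 2's payoff there is 0.

0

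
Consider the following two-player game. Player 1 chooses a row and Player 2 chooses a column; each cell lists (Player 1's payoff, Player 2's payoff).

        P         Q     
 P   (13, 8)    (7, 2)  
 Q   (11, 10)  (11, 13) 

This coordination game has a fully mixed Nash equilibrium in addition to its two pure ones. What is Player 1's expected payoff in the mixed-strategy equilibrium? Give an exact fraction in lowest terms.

Player 2 mixes with probability q on P, chosen so Player 1 is indifferent: 13q + 7(1−q) = 11q + 11(1−q) gives q = 2/3.
Player 1's expected payoff (from either row, since indifferent) is 13·2/3 + 7·1/3 = 11.

11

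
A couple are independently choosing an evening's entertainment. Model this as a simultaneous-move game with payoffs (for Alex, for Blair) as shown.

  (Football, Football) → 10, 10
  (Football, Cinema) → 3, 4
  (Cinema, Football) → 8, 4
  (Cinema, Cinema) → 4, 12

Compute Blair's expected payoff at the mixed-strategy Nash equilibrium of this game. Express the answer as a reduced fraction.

52/7

Alex mixes with probability p on Football, chosen so Blair is indifferent: 10p + 4(1−p) = 4p + 12(1−p) gives p = 4/7.
Blair's expected payoff is 10·4/7 + 4·3/7 = 52/7.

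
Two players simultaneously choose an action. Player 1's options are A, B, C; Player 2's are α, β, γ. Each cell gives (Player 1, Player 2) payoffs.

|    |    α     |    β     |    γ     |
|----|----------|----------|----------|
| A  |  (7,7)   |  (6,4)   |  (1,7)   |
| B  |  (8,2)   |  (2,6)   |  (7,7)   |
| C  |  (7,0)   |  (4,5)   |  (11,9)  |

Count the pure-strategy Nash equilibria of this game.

1

(C, γ): Player 1 gets 11 (best alternative 7); Player 2 gets 9 (best alternative 5). Neither deviates — NE.
(B, β) is not a NE: Player 1 would switch to A (6 > 2).
No other cell survives both best-response checks, so there is 1 pure NE.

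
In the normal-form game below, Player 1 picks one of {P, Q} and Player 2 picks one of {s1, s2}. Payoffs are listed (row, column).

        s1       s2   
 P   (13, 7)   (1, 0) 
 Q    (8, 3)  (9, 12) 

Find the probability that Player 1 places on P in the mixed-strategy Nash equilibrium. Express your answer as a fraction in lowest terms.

9/16

Player 1's mix p on P must make Player 2 indifferent between s1 and s2.
Player 2's payoff from s1: 7p + 3(1−p). From s2: 0p + 12(1−p).
Set equal: 7p = 9(1−p) → p = 9/16.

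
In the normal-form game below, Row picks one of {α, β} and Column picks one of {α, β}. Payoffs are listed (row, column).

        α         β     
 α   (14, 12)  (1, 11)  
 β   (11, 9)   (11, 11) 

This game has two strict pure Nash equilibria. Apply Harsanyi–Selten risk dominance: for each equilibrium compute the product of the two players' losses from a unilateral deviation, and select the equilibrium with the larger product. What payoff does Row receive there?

11

At both α: Row loses 14 − 11 = 3 by deviating; Column loses 12 − 11 = 1. Product = 3·1 = 3.
At both β: Row loses 11 − 1 = 10 by deviating; Column loses 11 − 9 = 2. Product = 10·2 = 20.
20 > 3, so both β is risk-dominant. Row's payoff there is 11.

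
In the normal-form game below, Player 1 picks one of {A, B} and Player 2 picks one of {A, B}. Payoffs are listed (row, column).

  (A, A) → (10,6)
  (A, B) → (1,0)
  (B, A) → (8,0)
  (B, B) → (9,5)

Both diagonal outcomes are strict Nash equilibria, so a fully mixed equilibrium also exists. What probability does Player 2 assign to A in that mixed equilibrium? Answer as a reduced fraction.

Player 2's mix q on A must make Player 1 indifferent between A and B.
Player 1's payoff from A: 10q + 1(1−q). From B: 8q + 9(1−q).
Set equal: 2q = 8(1−q) → q = 8/10 = 4/5.

4/5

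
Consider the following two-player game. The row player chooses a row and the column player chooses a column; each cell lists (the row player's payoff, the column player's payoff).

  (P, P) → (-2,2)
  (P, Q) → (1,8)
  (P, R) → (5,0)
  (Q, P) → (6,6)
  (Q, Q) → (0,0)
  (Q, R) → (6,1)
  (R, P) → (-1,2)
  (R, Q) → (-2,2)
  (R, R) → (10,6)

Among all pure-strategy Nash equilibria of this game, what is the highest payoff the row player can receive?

10

(P, Q) is a pure NE (the row player: 1 ≥ 0; the column player: 8 ≥ 2). The row player gets 1.
(Q, P) is a pure NE (the row player: 6 ≥ -1; the column player: 6 ≥ 1). The row player gets 6.
Both R is a pure NE (the row player: 10 ≥ 6; the column player: 6 ≥ 2). The row player gets 10.
Every other cell has a profitable deviation for at least one player. Highest of {1, 6, 10} is 10.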